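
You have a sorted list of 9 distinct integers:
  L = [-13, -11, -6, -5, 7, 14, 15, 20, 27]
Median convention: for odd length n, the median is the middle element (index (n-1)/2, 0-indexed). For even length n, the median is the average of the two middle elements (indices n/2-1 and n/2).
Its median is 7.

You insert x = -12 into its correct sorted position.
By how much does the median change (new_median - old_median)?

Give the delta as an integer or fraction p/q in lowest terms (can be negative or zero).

Answer: -6

Derivation:
Old median = 7
After inserting x = -12: new sorted = [-13, -12, -11, -6, -5, 7, 14, 15, 20, 27]
New median = 1
Delta = 1 - 7 = -6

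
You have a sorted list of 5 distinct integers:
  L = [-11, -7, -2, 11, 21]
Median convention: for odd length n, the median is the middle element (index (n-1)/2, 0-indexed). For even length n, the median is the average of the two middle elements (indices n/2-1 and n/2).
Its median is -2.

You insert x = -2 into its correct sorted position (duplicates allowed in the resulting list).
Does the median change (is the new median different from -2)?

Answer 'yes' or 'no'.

Answer: no

Derivation:
Old median = -2
Insert x = -2
New median = -2
Changed? no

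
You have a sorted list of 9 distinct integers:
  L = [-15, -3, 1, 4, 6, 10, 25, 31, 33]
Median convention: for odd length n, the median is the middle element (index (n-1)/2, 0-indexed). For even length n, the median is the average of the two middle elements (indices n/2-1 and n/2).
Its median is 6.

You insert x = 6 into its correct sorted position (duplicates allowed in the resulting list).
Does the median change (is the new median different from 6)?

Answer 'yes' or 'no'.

Answer: no

Derivation:
Old median = 6
Insert x = 6
New median = 6
Changed? no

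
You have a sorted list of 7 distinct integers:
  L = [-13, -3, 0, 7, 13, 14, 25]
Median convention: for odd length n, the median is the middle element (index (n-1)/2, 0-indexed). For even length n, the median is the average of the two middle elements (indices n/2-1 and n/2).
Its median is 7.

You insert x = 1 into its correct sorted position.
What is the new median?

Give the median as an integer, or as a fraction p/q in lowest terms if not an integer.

Old list (sorted, length 7): [-13, -3, 0, 7, 13, 14, 25]
Old median = 7
Insert x = 1
Old length odd (7). Middle was index 3 = 7.
New length even (8). New median = avg of two middle elements.
x = 1: 3 elements are < x, 4 elements are > x.
New sorted list: [-13, -3, 0, 1, 7, 13, 14, 25]
New median = 4

Answer: 4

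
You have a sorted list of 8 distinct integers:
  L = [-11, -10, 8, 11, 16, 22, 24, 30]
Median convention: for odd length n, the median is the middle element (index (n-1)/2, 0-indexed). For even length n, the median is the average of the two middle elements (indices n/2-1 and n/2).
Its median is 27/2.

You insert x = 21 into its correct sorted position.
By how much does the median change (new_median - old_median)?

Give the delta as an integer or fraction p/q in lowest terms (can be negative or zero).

Answer: 5/2

Derivation:
Old median = 27/2
After inserting x = 21: new sorted = [-11, -10, 8, 11, 16, 21, 22, 24, 30]
New median = 16
Delta = 16 - 27/2 = 5/2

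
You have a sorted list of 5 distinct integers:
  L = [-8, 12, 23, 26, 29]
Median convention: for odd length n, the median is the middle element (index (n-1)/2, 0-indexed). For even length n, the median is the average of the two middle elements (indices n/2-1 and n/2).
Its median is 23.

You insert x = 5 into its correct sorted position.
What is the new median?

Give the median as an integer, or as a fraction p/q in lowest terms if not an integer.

Old list (sorted, length 5): [-8, 12, 23, 26, 29]
Old median = 23
Insert x = 5
Old length odd (5). Middle was index 2 = 23.
New length even (6). New median = avg of two middle elements.
x = 5: 1 elements are < x, 4 elements are > x.
New sorted list: [-8, 5, 12, 23, 26, 29]
New median = 35/2

Answer: 35/2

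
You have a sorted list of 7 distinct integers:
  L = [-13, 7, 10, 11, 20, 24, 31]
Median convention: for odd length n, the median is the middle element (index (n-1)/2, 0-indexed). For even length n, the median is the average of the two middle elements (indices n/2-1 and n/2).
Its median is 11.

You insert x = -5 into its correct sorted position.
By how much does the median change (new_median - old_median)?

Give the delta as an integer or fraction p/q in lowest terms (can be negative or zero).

Old median = 11
After inserting x = -5: new sorted = [-13, -5, 7, 10, 11, 20, 24, 31]
New median = 21/2
Delta = 21/2 - 11 = -1/2

Answer: -1/2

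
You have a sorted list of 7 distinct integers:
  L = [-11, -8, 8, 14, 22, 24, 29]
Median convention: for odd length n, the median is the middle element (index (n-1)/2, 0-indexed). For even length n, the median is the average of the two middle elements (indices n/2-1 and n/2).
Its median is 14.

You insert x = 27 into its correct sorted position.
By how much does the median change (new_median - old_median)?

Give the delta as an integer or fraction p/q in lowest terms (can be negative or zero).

Old median = 14
After inserting x = 27: new sorted = [-11, -8, 8, 14, 22, 24, 27, 29]
New median = 18
Delta = 18 - 14 = 4

Answer: 4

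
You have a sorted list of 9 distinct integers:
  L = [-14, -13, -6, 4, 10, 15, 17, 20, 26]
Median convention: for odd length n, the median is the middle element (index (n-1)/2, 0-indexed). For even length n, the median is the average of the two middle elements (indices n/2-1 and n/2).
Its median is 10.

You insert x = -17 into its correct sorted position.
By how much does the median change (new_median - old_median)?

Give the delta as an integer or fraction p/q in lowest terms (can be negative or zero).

Answer: -3

Derivation:
Old median = 10
After inserting x = -17: new sorted = [-17, -14, -13, -6, 4, 10, 15, 17, 20, 26]
New median = 7
Delta = 7 - 10 = -3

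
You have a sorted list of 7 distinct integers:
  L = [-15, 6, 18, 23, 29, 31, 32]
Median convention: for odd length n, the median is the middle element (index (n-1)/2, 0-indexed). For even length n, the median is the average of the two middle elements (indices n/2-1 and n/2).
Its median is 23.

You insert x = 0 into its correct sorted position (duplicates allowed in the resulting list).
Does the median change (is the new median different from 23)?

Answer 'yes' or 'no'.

Old median = 23
Insert x = 0
New median = 41/2
Changed? yes

Answer: yes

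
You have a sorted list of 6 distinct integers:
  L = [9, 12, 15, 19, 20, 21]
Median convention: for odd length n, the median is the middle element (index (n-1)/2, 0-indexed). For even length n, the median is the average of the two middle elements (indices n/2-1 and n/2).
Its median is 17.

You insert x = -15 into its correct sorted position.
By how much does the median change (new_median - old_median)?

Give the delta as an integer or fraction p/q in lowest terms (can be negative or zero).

Old median = 17
After inserting x = -15: new sorted = [-15, 9, 12, 15, 19, 20, 21]
New median = 15
Delta = 15 - 17 = -2

Answer: -2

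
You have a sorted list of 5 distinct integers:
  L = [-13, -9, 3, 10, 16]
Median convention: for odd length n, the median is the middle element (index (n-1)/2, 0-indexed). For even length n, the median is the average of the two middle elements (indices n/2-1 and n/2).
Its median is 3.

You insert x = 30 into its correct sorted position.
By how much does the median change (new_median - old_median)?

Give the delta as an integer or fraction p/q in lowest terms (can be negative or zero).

Answer: 7/2

Derivation:
Old median = 3
After inserting x = 30: new sorted = [-13, -9, 3, 10, 16, 30]
New median = 13/2
Delta = 13/2 - 3 = 7/2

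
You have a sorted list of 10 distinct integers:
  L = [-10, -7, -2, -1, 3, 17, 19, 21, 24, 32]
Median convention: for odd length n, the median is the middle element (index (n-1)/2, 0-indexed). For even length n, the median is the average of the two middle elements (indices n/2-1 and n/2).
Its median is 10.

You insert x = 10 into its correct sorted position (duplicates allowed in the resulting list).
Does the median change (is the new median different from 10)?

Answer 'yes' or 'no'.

Answer: no

Derivation:
Old median = 10
Insert x = 10
New median = 10
Changed? no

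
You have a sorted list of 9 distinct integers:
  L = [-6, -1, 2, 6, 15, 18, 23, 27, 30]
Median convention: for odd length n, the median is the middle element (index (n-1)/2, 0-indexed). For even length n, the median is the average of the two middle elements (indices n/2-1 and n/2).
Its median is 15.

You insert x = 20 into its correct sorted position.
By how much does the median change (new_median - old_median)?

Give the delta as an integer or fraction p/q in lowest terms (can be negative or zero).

Old median = 15
After inserting x = 20: new sorted = [-6, -1, 2, 6, 15, 18, 20, 23, 27, 30]
New median = 33/2
Delta = 33/2 - 15 = 3/2

Answer: 3/2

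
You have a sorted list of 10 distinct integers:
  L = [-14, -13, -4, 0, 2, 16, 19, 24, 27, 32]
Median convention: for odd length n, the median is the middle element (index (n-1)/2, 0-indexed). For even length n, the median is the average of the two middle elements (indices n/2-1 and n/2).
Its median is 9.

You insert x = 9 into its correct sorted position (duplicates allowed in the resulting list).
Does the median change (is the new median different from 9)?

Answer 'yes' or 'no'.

Answer: no

Derivation:
Old median = 9
Insert x = 9
New median = 9
Changed? no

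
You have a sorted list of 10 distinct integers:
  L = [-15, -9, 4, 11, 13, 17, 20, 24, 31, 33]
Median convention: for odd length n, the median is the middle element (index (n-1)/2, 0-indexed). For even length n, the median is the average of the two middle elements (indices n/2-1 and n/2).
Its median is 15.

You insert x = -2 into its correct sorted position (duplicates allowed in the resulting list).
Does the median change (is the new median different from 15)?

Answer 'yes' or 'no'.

Old median = 15
Insert x = -2
New median = 13
Changed? yes

Answer: yes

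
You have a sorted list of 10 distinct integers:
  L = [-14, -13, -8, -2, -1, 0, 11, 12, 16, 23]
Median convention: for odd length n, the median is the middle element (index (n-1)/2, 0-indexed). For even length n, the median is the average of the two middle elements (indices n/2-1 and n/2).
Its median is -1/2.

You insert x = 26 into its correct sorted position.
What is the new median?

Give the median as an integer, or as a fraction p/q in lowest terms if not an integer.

Answer: 0

Derivation:
Old list (sorted, length 10): [-14, -13, -8, -2, -1, 0, 11, 12, 16, 23]
Old median = -1/2
Insert x = 26
Old length even (10). Middle pair: indices 4,5 = -1,0.
New length odd (11). New median = single middle element.
x = 26: 10 elements are < x, 0 elements are > x.
New sorted list: [-14, -13, -8, -2, -1, 0, 11, 12, 16, 23, 26]
New median = 0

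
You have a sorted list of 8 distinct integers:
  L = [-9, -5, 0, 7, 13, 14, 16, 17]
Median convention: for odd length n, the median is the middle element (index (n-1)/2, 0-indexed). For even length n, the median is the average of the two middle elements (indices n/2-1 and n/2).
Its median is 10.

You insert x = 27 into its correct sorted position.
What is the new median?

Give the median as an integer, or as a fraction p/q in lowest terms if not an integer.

Old list (sorted, length 8): [-9, -5, 0, 7, 13, 14, 16, 17]
Old median = 10
Insert x = 27
Old length even (8). Middle pair: indices 3,4 = 7,13.
New length odd (9). New median = single middle element.
x = 27: 8 elements are < x, 0 elements are > x.
New sorted list: [-9, -5, 0, 7, 13, 14, 16, 17, 27]
New median = 13

Answer: 13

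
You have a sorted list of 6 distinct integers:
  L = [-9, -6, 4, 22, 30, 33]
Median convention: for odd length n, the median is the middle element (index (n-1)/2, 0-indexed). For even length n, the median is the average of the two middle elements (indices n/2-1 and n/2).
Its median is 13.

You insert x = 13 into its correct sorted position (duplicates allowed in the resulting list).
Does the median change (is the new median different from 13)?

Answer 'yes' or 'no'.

Answer: no

Derivation:
Old median = 13
Insert x = 13
New median = 13
Changed? no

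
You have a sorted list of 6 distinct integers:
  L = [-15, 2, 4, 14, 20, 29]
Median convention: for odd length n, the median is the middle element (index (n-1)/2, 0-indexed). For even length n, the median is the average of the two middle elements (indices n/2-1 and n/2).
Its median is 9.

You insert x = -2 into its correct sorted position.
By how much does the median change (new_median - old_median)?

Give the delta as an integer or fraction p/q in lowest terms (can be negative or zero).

Answer: -5

Derivation:
Old median = 9
After inserting x = -2: new sorted = [-15, -2, 2, 4, 14, 20, 29]
New median = 4
Delta = 4 - 9 = -5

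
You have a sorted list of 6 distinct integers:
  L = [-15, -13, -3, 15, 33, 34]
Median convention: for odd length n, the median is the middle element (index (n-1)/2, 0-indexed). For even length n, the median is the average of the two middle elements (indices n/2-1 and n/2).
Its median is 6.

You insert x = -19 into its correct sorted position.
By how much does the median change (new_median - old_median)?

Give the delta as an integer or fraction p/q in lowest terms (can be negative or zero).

Answer: -9

Derivation:
Old median = 6
After inserting x = -19: new sorted = [-19, -15, -13, -3, 15, 33, 34]
New median = -3
Delta = -3 - 6 = -9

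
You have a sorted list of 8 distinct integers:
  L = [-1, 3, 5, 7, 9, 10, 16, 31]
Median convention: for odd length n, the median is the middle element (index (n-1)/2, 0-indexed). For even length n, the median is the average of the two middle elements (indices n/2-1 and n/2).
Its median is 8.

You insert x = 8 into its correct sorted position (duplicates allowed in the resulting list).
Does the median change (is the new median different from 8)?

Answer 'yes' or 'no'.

Answer: no

Derivation:
Old median = 8
Insert x = 8
New median = 8
Changed? no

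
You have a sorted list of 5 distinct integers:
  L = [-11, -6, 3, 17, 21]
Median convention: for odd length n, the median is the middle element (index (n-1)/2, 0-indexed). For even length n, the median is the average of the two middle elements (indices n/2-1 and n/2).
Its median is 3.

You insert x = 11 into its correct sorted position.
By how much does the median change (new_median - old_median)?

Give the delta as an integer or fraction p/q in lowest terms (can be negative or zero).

Answer: 4

Derivation:
Old median = 3
After inserting x = 11: new sorted = [-11, -6, 3, 11, 17, 21]
New median = 7
Delta = 7 - 3 = 4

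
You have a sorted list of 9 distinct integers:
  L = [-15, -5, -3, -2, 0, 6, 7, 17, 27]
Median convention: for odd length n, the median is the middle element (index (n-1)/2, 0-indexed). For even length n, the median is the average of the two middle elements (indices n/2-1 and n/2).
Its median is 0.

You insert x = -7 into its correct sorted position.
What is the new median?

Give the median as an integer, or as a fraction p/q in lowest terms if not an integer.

Old list (sorted, length 9): [-15, -5, -3, -2, 0, 6, 7, 17, 27]
Old median = 0
Insert x = -7
Old length odd (9). Middle was index 4 = 0.
New length even (10). New median = avg of two middle elements.
x = -7: 1 elements are < x, 8 elements are > x.
New sorted list: [-15, -7, -5, -3, -2, 0, 6, 7, 17, 27]
New median = -1

Answer: -1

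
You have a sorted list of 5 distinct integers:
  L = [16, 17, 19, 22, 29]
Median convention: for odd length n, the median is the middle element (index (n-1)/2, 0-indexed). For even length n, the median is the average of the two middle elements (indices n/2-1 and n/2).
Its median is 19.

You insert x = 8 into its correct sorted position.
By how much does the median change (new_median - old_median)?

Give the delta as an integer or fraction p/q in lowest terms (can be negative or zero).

Answer: -1

Derivation:
Old median = 19
After inserting x = 8: new sorted = [8, 16, 17, 19, 22, 29]
New median = 18
Delta = 18 - 19 = -1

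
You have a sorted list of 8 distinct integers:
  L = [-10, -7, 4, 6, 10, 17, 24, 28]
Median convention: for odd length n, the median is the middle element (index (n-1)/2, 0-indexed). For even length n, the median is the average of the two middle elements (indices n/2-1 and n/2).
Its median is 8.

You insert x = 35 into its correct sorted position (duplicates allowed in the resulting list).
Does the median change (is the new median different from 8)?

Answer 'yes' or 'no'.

Answer: yes

Derivation:
Old median = 8
Insert x = 35
New median = 10
Changed? yes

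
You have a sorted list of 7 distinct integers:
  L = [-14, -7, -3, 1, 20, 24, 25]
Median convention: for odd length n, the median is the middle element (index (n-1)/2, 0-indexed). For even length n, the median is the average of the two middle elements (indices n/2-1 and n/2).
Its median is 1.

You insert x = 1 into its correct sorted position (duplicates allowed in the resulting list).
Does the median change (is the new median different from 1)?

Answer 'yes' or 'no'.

Old median = 1
Insert x = 1
New median = 1
Changed? no

Answer: no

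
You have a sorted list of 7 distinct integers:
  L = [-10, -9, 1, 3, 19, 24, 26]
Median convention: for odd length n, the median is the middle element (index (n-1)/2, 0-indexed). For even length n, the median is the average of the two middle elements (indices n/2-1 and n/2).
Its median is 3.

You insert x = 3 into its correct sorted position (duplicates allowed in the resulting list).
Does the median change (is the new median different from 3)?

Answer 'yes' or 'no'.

Old median = 3
Insert x = 3
New median = 3
Changed? no

Answer: no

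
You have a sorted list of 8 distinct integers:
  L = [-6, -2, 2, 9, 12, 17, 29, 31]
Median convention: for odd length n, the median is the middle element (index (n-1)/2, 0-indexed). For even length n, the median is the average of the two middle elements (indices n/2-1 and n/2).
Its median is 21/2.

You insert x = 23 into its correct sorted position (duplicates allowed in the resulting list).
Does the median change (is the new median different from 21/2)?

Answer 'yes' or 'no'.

Answer: yes

Derivation:
Old median = 21/2
Insert x = 23
New median = 12
Changed? yes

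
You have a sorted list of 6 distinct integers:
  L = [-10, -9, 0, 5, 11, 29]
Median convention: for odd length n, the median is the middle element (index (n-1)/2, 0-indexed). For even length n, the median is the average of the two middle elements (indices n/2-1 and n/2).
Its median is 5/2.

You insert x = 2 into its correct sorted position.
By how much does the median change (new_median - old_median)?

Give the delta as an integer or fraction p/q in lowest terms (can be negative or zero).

Old median = 5/2
After inserting x = 2: new sorted = [-10, -9, 0, 2, 5, 11, 29]
New median = 2
Delta = 2 - 5/2 = -1/2

Answer: -1/2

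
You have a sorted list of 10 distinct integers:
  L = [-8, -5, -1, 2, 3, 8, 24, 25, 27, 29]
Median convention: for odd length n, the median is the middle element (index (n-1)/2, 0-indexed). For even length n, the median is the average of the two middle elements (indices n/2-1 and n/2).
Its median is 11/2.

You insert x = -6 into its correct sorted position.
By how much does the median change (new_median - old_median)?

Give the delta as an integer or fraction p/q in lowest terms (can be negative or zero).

Answer: -5/2

Derivation:
Old median = 11/2
After inserting x = -6: new sorted = [-8, -6, -5, -1, 2, 3, 8, 24, 25, 27, 29]
New median = 3
Delta = 3 - 11/2 = -5/2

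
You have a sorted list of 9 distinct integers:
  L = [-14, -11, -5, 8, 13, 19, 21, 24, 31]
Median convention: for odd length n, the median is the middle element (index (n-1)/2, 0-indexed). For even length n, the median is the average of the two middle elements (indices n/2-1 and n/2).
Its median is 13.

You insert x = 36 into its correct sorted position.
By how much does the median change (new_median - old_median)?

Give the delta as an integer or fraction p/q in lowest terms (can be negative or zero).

Answer: 3

Derivation:
Old median = 13
After inserting x = 36: new sorted = [-14, -11, -5, 8, 13, 19, 21, 24, 31, 36]
New median = 16
Delta = 16 - 13 = 3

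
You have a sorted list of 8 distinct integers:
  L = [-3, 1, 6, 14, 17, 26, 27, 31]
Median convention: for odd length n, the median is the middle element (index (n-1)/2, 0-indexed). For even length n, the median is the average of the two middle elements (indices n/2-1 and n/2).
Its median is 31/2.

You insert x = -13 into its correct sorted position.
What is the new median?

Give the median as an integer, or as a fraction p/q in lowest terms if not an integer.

Old list (sorted, length 8): [-3, 1, 6, 14, 17, 26, 27, 31]
Old median = 31/2
Insert x = -13
Old length even (8). Middle pair: indices 3,4 = 14,17.
New length odd (9). New median = single middle element.
x = -13: 0 elements are < x, 8 elements are > x.
New sorted list: [-13, -3, 1, 6, 14, 17, 26, 27, 31]
New median = 14

Answer: 14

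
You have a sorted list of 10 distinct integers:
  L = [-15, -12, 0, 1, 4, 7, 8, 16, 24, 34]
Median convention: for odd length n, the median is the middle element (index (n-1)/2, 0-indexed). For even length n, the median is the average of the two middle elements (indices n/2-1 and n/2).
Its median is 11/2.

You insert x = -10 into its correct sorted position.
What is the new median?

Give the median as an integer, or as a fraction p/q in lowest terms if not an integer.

Answer: 4

Derivation:
Old list (sorted, length 10): [-15, -12, 0, 1, 4, 7, 8, 16, 24, 34]
Old median = 11/2
Insert x = -10
Old length even (10). Middle pair: indices 4,5 = 4,7.
New length odd (11). New median = single middle element.
x = -10: 2 elements are < x, 8 elements are > x.
New sorted list: [-15, -12, -10, 0, 1, 4, 7, 8, 16, 24, 34]
New median = 4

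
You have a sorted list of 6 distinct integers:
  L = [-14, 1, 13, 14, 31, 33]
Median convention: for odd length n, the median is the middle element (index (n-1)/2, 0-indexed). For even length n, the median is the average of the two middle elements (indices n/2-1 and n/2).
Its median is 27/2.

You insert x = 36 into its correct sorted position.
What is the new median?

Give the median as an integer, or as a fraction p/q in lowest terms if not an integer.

Old list (sorted, length 6): [-14, 1, 13, 14, 31, 33]
Old median = 27/2
Insert x = 36
Old length even (6). Middle pair: indices 2,3 = 13,14.
New length odd (7). New median = single middle element.
x = 36: 6 elements are < x, 0 elements are > x.
New sorted list: [-14, 1, 13, 14, 31, 33, 36]
New median = 14

Answer: 14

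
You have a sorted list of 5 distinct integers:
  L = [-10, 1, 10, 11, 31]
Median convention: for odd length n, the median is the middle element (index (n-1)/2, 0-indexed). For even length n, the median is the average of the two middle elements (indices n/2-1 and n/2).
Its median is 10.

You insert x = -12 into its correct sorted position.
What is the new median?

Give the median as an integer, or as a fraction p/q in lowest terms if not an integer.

Old list (sorted, length 5): [-10, 1, 10, 11, 31]
Old median = 10
Insert x = -12
Old length odd (5). Middle was index 2 = 10.
New length even (6). New median = avg of two middle elements.
x = -12: 0 elements are < x, 5 elements are > x.
New sorted list: [-12, -10, 1, 10, 11, 31]
New median = 11/2

Answer: 11/2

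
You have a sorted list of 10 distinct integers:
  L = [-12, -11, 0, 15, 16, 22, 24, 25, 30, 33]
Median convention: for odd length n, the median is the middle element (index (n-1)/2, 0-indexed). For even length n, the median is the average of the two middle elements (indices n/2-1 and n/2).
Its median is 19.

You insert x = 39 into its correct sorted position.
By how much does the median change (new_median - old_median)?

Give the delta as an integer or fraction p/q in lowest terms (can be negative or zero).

Answer: 3

Derivation:
Old median = 19
After inserting x = 39: new sorted = [-12, -11, 0, 15, 16, 22, 24, 25, 30, 33, 39]
New median = 22
Delta = 22 - 19 = 3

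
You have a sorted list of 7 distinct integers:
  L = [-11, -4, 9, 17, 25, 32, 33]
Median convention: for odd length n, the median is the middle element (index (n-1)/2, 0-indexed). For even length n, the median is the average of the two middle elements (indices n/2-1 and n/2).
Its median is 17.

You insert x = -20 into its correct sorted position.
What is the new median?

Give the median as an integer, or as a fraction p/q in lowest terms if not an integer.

Answer: 13

Derivation:
Old list (sorted, length 7): [-11, -4, 9, 17, 25, 32, 33]
Old median = 17
Insert x = -20
Old length odd (7). Middle was index 3 = 17.
New length even (8). New median = avg of two middle elements.
x = -20: 0 elements are < x, 7 elements are > x.
New sorted list: [-20, -11, -4, 9, 17, 25, 32, 33]
New median = 13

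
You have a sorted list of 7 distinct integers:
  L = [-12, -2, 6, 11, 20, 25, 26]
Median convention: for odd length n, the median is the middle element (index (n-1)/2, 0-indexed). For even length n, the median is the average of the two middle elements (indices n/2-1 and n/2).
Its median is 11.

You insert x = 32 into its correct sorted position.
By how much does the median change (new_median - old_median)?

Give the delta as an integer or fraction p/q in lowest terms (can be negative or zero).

Old median = 11
After inserting x = 32: new sorted = [-12, -2, 6, 11, 20, 25, 26, 32]
New median = 31/2
Delta = 31/2 - 11 = 9/2

Answer: 9/2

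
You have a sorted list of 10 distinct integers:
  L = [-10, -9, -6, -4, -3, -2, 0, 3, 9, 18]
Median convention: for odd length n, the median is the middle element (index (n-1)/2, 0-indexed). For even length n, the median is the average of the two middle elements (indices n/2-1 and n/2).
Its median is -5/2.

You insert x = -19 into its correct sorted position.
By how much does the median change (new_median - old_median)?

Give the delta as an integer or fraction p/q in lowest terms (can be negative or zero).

Old median = -5/2
After inserting x = -19: new sorted = [-19, -10, -9, -6, -4, -3, -2, 0, 3, 9, 18]
New median = -3
Delta = -3 - -5/2 = -1/2

Answer: -1/2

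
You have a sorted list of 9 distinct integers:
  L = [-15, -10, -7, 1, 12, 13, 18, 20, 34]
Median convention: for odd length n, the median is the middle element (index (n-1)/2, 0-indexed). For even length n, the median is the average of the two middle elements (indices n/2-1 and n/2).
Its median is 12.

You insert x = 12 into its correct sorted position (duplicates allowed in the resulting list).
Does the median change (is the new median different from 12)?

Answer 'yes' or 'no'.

Answer: no

Derivation:
Old median = 12
Insert x = 12
New median = 12
Changed? no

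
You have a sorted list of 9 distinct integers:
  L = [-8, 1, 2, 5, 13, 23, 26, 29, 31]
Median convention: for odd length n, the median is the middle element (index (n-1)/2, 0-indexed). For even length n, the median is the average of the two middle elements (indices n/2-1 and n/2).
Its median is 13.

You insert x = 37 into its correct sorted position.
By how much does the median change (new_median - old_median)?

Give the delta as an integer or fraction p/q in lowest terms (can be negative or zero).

Answer: 5

Derivation:
Old median = 13
After inserting x = 37: new sorted = [-8, 1, 2, 5, 13, 23, 26, 29, 31, 37]
New median = 18
Delta = 18 - 13 = 5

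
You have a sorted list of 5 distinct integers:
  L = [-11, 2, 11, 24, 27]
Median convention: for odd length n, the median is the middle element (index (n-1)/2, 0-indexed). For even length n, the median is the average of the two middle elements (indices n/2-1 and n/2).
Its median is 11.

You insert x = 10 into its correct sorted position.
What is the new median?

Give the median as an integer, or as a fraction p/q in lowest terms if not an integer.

Answer: 21/2

Derivation:
Old list (sorted, length 5): [-11, 2, 11, 24, 27]
Old median = 11
Insert x = 10
Old length odd (5). Middle was index 2 = 11.
New length even (6). New median = avg of two middle elements.
x = 10: 2 elements are < x, 3 elements are > x.
New sorted list: [-11, 2, 10, 11, 24, 27]
New median = 21/2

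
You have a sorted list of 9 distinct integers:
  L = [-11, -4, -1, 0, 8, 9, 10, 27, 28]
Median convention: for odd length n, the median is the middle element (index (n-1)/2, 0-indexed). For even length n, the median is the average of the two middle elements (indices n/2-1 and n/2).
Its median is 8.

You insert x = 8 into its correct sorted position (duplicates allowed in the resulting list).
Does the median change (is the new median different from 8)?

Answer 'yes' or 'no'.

Answer: no

Derivation:
Old median = 8
Insert x = 8
New median = 8
Changed? no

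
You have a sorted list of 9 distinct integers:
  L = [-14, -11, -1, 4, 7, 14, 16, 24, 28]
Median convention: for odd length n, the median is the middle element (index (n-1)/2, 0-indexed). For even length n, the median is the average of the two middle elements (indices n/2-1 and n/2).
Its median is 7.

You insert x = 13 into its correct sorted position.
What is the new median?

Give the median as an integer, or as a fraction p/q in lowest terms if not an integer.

Old list (sorted, length 9): [-14, -11, -1, 4, 7, 14, 16, 24, 28]
Old median = 7
Insert x = 13
Old length odd (9). Middle was index 4 = 7.
New length even (10). New median = avg of two middle elements.
x = 13: 5 elements are < x, 4 elements are > x.
New sorted list: [-14, -11, -1, 4, 7, 13, 14, 16, 24, 28]
New median = 10

Answer: 10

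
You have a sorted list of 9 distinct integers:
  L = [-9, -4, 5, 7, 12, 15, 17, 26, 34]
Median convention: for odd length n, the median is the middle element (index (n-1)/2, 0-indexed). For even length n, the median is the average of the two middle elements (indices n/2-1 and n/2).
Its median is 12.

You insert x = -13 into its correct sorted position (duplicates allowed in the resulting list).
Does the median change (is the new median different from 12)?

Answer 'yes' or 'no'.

Answer: yes

Derivation:
Old median = 12
Insert x = -13
New median = 19/2
Changed? yes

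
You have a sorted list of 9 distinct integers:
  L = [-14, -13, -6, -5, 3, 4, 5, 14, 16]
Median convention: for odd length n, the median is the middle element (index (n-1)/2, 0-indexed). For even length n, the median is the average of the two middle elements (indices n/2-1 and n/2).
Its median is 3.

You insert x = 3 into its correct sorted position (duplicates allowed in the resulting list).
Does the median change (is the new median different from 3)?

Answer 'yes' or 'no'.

Answer: no

Derivation:
Old median = 3
Insert x = 3
New median = 3
Changed? no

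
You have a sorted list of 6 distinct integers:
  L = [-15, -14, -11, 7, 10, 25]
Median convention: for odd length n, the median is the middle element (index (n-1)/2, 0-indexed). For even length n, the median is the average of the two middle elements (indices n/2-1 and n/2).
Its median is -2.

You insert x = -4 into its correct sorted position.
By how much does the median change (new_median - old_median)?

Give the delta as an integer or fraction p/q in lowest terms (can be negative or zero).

Old median = -2
After inserting x = -4: new sorted = [-15, -14, -11, -4, 7, 10, 25]
New median = -4
Delta = -4 - -2 = -2

Answer: -2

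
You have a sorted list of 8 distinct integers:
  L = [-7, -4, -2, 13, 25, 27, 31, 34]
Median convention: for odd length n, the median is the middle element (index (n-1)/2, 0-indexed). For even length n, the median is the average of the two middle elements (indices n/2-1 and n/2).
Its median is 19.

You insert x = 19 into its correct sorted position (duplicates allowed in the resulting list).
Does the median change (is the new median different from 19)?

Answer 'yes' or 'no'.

Old median = 19
Insert x = 19
New median = 19
Changed? no

Answer: no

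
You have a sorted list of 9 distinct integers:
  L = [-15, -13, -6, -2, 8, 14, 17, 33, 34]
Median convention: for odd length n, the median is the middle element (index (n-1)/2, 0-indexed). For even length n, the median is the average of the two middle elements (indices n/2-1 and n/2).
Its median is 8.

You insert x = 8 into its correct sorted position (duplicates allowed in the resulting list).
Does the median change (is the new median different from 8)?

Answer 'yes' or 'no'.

Answer: no

Derivation:
Old median = 8
Insert x = 8
New median = 8
Changed? no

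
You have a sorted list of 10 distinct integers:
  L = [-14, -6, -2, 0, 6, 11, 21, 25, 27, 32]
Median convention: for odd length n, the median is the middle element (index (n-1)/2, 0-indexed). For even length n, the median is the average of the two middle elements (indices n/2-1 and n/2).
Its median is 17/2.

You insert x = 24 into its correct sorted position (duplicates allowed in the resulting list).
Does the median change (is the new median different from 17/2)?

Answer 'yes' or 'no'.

Old median = 17/2
Insert x = 24
New median = 11
Changed? yes

Answer: yes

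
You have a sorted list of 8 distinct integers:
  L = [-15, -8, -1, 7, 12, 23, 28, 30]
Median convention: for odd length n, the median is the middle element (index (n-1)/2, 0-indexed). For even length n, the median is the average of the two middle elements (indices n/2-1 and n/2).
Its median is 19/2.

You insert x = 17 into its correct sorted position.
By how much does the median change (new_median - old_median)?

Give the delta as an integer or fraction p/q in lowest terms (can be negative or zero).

Answer: 5/2

Derivation:
Old median = 19/2
After inserting x = 17: new sorted = [-15, -8, -1, 7, 12, 17, 23, 28, 30]
New median = 12
Delta = 12 - 19/2 = 5/2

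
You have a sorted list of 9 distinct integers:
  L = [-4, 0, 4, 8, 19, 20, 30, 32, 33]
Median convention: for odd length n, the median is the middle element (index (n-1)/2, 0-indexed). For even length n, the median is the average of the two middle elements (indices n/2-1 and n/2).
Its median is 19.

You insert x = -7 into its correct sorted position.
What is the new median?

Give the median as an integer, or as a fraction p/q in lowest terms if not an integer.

Answer: 27/2

Derivation:
Old list (sorted, length 9): [-4, 0, 4, 8, 19, 20, 30, 32, 33]
Old median = 19
Insert x = -7
Old length odd (9). Middle was index 4 = 19.
New length even (10). New median = avg of two middle elements.
x = -7: 0 elements are < x, 9 elements are > x.
New sorted list: [-7, -4, 0, 4, 8, 19, 20, 30, 32, 33]
New median = 27/2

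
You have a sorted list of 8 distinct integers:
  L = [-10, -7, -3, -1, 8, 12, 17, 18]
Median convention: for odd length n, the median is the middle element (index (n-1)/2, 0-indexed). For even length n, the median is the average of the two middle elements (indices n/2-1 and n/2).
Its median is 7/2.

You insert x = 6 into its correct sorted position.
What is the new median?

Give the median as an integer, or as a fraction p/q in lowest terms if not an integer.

Answer: 6

Derivation:
Old list (sorted, length 8): [-10, -7, -3, -1, 8, 12, 17, 18]
Old median = 7/2
Insert x = 6
Old length even (8). Middle pair: indices 3,4 = -1,8.
New length odd (9). New median = single middle element.
x = 6: 4 elements are < x, 4 elements are > x.
New sorted list: [-10, -7, -3, -1, 6, 8, 12, 17, 18]
New median = 6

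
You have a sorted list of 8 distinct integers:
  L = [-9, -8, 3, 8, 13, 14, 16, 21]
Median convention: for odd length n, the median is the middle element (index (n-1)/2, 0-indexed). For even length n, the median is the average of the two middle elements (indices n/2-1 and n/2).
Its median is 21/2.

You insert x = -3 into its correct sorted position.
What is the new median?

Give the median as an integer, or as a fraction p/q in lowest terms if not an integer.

Answer: 8

Derivation:
Old list (sorted, length 8): [-9, -8, 3, 8, 13, 14, 16, 21]
Old median = 21/2
Insert x = -3
Old length even (8). Middle pair: indices 3,4 = 8,13.
New length odd (9). New median = single middle element.
x = -3: 2 elements are < x, 6 elements are > x.
New sorted list: [-9, -8, -3, 3, 8, 13, 14, 16, 21]
New median = 8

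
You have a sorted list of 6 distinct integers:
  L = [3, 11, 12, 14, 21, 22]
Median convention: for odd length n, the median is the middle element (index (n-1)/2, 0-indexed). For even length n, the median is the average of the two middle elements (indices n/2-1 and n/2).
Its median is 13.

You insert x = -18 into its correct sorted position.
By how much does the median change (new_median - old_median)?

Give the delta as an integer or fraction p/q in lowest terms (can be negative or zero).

Answer: -1

Derivation:
Old median = 13
After inserting x = -18: new sorted = [-18, 3, 11, 12, 14, 21, 22]
New median = 12
Delta = 12 - 13 = -1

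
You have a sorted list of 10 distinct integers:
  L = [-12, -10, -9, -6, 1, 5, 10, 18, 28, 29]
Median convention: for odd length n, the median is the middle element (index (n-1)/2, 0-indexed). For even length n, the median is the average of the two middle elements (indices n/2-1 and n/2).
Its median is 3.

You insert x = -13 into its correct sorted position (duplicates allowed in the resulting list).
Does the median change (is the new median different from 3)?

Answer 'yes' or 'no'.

Answer: yes

Derivation:
Old median = 3
Insert x = -13
New median = 1
Changed? yes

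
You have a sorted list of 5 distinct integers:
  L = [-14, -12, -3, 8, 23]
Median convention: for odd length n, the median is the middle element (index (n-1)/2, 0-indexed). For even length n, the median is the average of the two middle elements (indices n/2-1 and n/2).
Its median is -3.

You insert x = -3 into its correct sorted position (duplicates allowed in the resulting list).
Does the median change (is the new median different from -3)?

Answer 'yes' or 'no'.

Answer: no

Derivation:
Old median = -3
Insert x = -3
New median = -3
Changed? no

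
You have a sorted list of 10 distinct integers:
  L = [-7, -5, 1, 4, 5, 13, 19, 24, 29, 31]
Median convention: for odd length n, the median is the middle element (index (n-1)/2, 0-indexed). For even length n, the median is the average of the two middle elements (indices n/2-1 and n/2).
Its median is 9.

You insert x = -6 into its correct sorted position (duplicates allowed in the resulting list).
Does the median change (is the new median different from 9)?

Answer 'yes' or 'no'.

Answer: yes

Derivation:
Old median = 9
Insert x = -6
New median = 5
Changed? yes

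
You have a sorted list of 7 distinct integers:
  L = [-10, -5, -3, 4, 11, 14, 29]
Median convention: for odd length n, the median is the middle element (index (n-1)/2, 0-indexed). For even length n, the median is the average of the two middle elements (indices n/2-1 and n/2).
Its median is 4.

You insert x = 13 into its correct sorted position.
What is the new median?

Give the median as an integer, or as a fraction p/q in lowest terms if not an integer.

Answer: 15/2

Derivation:
Old list (sorted, length 7): [-10, -5, -3, 4, 11, 14, 29]
Old median = 4
Insert x = 13
Old length odd (7). Middle was index 3 = 4.
New length even (8). New median = avg of two middle elements.
x = 13: 5 elements are < x, 2 elements are > x.
New sorted list: [-10, -5, -3, 4, 11, 13, 14, 29]
New median = 15/2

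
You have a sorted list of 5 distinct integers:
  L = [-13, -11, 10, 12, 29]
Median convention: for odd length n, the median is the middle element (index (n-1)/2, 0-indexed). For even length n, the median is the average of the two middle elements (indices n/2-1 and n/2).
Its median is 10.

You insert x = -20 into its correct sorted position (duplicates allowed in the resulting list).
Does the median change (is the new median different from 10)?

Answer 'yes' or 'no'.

Old median = 10
Insert x = -20
New median = -1/2
Changed? yes

Answer: yes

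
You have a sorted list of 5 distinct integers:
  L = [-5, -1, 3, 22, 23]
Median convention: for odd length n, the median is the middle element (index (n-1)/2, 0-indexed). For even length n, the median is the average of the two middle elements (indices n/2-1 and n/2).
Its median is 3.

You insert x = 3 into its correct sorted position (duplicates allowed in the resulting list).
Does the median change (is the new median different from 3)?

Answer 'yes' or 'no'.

Answer: no

Derivation:
Old median = 3
Insert x = 3
New median = 3
Changed? no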